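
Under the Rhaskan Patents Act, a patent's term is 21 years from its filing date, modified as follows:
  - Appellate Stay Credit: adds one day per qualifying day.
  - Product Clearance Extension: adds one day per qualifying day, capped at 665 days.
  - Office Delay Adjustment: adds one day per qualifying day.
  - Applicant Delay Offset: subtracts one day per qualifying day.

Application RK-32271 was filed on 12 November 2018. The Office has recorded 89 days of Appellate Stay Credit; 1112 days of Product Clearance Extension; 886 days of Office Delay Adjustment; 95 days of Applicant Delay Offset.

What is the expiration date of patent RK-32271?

February 4, 2044

Base term: filing date + 21 years → 12 November 2039.
Appellate Stay Credit: +89 days → 9 February 2040.
Product Clearance Extension: 1112 days claimed exceeds the 665-day cap, so +665 days → 5 December 2041.
Office Delay Adjustment: +886 days → 9 May 2044.
Applicant Delay Offset: −95 days → 4 February 2044.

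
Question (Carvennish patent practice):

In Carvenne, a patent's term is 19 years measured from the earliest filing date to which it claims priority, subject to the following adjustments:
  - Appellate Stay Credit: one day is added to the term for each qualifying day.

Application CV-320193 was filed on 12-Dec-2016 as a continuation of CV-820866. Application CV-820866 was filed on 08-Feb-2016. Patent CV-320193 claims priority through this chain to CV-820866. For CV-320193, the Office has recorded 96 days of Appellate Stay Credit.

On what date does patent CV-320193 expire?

May 15, 2035

Earliest priority filing: 8 February 2016.
Base term: 8 February 2016 + 19 years → 8 February 2035.
Appellate Stay Credit: +96 days → 15 May 2035.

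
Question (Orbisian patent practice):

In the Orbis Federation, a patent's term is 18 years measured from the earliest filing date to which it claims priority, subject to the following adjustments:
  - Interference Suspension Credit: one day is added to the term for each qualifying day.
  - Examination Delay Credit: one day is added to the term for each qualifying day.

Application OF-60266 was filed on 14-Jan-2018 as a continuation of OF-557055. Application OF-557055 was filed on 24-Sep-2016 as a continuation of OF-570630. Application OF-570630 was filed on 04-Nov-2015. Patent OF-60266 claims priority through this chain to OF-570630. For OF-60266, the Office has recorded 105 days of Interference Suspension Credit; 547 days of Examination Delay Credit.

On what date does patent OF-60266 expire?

Earliest priority filing: 4 November 2015.
Base term: 4 November 2015 + 18 years → 4 November 2033.
Interference Suspension Credit: +105 days → 17 February 2034.
Examination Delay Credit: +547 days → 18 August 2035.

August 18, 2035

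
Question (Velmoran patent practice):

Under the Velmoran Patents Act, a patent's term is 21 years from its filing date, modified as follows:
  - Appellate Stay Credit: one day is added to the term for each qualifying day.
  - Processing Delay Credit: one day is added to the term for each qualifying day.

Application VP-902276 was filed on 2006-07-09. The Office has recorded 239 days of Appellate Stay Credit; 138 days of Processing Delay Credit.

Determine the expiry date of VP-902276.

2028-07-20

Base term: filing date + 21 years → 9 July 2027.
Appellate Stay Credit: +239 days → 4 March 2028.
Processing Delay Credit: +138 days → 20 July 2028.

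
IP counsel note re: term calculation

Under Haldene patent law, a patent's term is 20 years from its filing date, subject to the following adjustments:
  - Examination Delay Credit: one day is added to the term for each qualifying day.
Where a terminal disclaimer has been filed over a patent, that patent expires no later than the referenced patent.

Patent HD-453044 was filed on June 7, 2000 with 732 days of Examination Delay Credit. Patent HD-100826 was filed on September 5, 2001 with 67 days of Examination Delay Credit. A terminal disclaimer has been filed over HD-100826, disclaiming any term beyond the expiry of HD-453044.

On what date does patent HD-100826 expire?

November 11, 2021

Natural term of HD-100826:
  Base: filing + 20 years → 5 September 2021.
  Examination Delay Credit: +67 days → 11 November 2021.
Expiry of referenced patent HD-453044:
  Base: filing + 20 years → 7 June 2020.
  Examination Delay Credit: +732 days → 9 June 2022.
Terminal disclaimer: HD-100826 expires on the earlier of 11 November 2021 and 9 June 2022.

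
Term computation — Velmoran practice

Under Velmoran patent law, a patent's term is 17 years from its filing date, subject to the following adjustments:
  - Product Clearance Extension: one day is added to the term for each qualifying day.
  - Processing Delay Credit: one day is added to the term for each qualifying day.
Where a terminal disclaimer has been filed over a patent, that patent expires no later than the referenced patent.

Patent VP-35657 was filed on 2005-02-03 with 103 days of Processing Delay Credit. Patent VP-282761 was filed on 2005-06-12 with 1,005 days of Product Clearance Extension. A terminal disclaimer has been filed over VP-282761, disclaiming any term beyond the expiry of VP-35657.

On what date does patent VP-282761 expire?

2022-05-17

Natural term of VP-282761:
  Base: filing + 17 years → 12 June 2022.
  Product Clearance Extension: +1005 days → 13 March 2025.
Expiry of referenced patent VP-35657:
  Base: filing + 17 years → 3 February 2022.
  Processing Delay Credit: +103 days → 17 May 2022.
Terminal disclaimer: VP-282761 expires on the earlier of 13 March 2025 and 17 May 2022.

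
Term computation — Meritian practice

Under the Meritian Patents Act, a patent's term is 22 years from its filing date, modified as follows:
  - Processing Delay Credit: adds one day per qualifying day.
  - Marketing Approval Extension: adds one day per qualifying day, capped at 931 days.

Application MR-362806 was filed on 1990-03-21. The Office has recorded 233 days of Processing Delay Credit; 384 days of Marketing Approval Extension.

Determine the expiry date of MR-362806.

November 28, 2013

Base term: filing date + 22 years → 21 March 2012.
Processing Delay Credit: +233 days → 9 November 2012.
Marketing Approval Extension: 384 days (within the 931-day cap) → +384 days → 28 November 2013.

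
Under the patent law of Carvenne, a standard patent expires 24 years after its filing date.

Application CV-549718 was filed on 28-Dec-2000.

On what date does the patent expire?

Filing date + 24 years → 28 December 2024.

2024-12-28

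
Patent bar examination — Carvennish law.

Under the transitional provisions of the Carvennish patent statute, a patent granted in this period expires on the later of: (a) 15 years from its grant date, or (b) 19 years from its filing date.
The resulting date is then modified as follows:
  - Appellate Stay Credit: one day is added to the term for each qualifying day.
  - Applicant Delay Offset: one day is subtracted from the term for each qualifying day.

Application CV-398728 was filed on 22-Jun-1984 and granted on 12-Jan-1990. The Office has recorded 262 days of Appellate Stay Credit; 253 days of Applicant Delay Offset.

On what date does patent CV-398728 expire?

January 21, 2005

(a) grant + 15 years → 12 January 2005.
(b) filing + 19 years → 22 June 2003.
Later of the two: 12 January 2005.
Appellate Stay Credit: +262 days → 1 October 2005.
Applicant Delay Offset: −253 days → 21 January 2005.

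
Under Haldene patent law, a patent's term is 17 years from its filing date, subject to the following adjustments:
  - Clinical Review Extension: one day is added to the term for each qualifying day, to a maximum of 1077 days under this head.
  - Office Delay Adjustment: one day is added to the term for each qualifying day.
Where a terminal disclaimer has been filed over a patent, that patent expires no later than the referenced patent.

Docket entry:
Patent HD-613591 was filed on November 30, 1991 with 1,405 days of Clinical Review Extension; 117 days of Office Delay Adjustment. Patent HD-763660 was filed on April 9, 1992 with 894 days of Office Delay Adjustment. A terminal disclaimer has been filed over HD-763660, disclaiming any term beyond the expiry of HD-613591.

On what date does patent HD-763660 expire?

Natural term of HD-763660:
  Base: filing + 17 years → 9 April 2009.
  Office Delay Adjustment: +894 days → 20 September 2011.
Expiry of referenced patent HD-613591:
  Base: filing + 17 years → 30 November 2008.
  Clinical Review Extension: 1405 days claimed exceeds the 1077-day cap, so +1077 days → 12 November 2011.
  Office Delay Adjustment: +117 days → 8 March 2012.
Terminal disclaimer: HD-763660 expires on the earlier of 20 September 2011 and 8 March 2012.

2011-09-20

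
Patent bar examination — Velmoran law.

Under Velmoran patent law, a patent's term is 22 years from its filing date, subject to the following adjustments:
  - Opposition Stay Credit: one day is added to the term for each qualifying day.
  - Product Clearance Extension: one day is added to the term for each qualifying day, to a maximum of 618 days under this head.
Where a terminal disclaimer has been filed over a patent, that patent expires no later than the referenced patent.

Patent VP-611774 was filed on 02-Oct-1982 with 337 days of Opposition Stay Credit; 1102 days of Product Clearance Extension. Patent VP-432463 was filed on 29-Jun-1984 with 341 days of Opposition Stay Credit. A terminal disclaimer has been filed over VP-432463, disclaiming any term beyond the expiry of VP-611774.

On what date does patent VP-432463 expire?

2007-05-15

Natural term of VP-432463:
  Base: filing + 22 years → 29 June 2006.
  Opposition Stay Credit: +341 days → 5 June 2007.
Expiry of referenced patent VP-611774:
  Base: filing + 22 years → 2 October 2004.
  Opposition Stay Credit: +337 days → 4 September 2005.
  Product Clearance Extension: 1102 days claimed exceeds the 618-day cap, so +618 days → 15 May 2007.
Terminal disclaimer: VP-432463 expires on the earlier of 5 June 2007 and 15 May 2007.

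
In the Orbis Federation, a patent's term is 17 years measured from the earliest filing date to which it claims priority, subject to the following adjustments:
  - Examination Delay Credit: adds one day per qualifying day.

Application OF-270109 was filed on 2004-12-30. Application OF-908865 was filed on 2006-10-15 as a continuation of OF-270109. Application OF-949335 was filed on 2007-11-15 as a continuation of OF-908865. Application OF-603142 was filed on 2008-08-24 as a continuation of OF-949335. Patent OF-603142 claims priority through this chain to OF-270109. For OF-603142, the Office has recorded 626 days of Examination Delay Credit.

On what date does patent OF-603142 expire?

September 17, 2023

Earliest priority filing: 30 December 2004.
Base term: 30 December 2004 + 17 years → 30 December 2021.
Examination Delay Credit: +626 days → 17 September 2023.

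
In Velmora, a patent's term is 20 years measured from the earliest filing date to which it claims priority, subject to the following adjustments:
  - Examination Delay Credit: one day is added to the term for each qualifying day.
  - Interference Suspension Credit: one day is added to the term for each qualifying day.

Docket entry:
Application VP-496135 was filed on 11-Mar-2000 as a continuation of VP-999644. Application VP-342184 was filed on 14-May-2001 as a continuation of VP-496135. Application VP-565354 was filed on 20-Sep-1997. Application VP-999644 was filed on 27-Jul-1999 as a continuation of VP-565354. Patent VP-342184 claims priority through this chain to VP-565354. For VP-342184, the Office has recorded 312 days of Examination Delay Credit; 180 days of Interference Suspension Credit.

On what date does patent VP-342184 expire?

January 25, 2019

Earliest priority filing: 20 September 1997.
Base term: 20 September 1997 + 20 years → 20 September 2017.
Examination Delay Credit: +312 days → 29 July 2018.
Interference Suspension Credit: +180 days → 25 January 2019.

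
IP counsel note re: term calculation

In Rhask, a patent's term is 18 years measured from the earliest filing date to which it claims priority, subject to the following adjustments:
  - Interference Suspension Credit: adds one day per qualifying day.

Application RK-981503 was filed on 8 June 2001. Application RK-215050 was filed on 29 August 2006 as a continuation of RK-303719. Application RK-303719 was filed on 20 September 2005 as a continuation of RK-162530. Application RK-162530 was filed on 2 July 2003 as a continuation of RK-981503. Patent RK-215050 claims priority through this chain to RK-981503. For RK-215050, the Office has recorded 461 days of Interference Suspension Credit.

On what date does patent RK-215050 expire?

2020-09-11

Earliest priority filing: 8 June 2001.
Base term: 8 June 2001 + 18 years → 8 June 2019.
Interference Suspension Credit: +461 days → 11 September 2020.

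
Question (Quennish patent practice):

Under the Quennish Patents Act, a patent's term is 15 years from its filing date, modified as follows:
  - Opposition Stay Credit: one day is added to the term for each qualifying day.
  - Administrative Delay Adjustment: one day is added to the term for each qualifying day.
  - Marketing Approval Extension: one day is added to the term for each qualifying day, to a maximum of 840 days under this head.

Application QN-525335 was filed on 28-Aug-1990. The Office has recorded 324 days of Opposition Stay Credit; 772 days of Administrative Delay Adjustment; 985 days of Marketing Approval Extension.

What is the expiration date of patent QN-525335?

2010-12-16

Base term: filing date + 15 years → 28 August 2005.
Opposition Stay Credit: +324 days → 18 July 2006.
Administrative Delay Adjustment: +772 days → 28 August 2008.
Marketing Approval Extension: 985 days claimed exceeds the 840-day cap, so +840 days → 16 December 2010.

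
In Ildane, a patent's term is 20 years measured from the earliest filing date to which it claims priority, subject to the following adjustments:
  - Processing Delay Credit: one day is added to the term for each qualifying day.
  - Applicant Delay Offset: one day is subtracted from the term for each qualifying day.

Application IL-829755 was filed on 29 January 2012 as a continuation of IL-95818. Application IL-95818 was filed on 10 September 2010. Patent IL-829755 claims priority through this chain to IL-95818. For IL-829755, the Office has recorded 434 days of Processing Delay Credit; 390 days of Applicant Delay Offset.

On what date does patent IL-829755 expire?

Earliest priority filing: 10 September 2010.
Base term: 10 September 2010 + 20 years → 10 September 2030.
Processing Delay Credit: +434 days → 18 November 2031.
Applicant Delay Offset: −390 days → 24 October 2030.

October 24, 2030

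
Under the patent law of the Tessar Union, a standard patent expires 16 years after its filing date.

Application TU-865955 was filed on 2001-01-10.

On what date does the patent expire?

January 10, 2017

Filing date + 16 years → 10 January 2017.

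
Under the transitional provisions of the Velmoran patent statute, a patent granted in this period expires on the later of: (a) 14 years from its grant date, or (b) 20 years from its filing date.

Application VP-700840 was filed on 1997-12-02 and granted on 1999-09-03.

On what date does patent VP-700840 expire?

December 2, 2017

(a) grant + 14 years → 3 September 2013.
(b) filing + 20 years → 2 December 2017.
Later of the two: 2 December 2017.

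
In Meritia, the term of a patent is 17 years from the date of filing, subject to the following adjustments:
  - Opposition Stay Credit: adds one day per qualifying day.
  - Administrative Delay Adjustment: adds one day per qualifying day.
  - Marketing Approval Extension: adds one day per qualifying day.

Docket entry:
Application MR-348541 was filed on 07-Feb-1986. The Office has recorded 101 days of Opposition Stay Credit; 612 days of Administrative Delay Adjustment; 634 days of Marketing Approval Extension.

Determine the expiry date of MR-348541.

Base term: filing date + 17 years → 7 February 2003.
Opposition Stay Credit: +101 days → 19 May 2003.
Administrative Delay Adjustment: +612 days → 20 January 2005.
Marketing Approval Extension: +634 days → 16 October 2006.

October 16, 2006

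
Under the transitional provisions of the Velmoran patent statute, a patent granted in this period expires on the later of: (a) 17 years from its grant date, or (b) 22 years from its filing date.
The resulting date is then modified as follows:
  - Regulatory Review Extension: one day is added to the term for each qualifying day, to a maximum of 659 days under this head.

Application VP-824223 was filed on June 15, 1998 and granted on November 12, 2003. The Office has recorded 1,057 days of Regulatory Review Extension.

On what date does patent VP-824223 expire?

September 2, 2022

(a) grant + 17 years → 12 November 2020.
(b) filing + 22 years → 15 June 2020.
Later of the two: 12 November 2020.
Regulatory Review Extension: 1057 days claimed exceeds the 659-day cap, so +659 days → 2 September 2022.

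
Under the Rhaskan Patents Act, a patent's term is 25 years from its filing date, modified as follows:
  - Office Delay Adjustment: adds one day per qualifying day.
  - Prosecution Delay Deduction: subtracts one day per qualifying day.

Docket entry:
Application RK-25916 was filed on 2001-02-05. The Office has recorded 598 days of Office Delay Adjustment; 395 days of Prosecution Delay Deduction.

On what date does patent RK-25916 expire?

Base term: filing date + 25 years → 5 February 2026.
Office Delay Adjustment: +598 days → 26 September 2027.
Prosecution Delay Deduction: −395 days → 27 August 2026.

August 27, 2026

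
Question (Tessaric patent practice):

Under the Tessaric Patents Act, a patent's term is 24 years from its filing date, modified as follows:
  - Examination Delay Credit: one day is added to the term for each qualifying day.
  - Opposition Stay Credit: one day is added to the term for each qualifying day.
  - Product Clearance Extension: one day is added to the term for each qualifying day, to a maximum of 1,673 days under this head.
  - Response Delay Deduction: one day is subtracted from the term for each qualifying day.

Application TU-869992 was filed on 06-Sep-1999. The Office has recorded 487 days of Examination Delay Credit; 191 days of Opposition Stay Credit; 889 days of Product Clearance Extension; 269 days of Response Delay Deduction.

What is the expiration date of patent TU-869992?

March 27, 2027

Base term: filing date + 24 years → 6 September 2023.
Examination Delay Credit: +487 days → 5 January 2025.
Opposition Stay Credit: +191 days → 15 July 2025.
Product Clearance Extension: 889 days (within the 1673-day cap) → +889 days → 21 December 2027.
Response Delay Deduction: −269 days → 27 March 2027.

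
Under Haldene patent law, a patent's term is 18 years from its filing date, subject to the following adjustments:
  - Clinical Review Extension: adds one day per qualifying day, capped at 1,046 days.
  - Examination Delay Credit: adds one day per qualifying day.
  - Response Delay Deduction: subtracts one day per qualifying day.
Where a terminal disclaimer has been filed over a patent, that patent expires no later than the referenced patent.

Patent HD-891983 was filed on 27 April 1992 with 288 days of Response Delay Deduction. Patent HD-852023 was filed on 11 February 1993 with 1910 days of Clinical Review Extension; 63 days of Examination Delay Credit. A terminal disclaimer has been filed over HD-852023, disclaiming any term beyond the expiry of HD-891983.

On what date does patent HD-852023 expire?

2009-07-13

Natural term of HD-852023:
  Base: filing + 18 years → 11 February 2011.
  Clinical Review Extension: 1910 days claimed exceeds the 1046-day cap, so +1046 days → 23 December 2013.
  Examination Delay Credit: +63 days → 24 February 2014.
Expiry of referenced patent HD-891983:
  Base: filing + 18 years → 27 April 2010.
  Response Delay Deduction: −288 days → 13 July 2009.
Terminal disclaimer: HD-852023 expires on the earlier of 24 February 2014 and 13 July 2009.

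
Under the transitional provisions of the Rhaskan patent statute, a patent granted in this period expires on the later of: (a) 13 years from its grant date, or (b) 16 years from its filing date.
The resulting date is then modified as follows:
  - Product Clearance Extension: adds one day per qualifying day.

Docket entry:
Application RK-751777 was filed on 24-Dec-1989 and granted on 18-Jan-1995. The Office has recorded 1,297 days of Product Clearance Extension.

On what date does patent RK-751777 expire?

(a) grant + 13 years → 18 January 2008.
(b) filing + 16 years → 24 December 2005.
Later of the two: 18 January 2008.
Product Clearance Extension: +1297 days → 7 August 2011.

2011-08-07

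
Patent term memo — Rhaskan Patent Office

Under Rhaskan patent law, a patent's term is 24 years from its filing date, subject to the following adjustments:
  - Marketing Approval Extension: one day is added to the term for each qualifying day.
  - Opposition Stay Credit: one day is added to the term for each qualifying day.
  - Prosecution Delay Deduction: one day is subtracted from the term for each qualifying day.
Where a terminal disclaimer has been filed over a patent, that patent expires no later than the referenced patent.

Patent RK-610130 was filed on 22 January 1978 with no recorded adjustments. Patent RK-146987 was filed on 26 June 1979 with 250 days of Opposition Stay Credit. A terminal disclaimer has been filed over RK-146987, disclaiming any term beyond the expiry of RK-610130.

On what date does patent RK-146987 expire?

January 22, 2002

Natural term of RK-146987:
  Base: filing + 24 years → 26 June 2003.
  Opposition Stay Credit: +250 days → 2 March 2004.
Expiry of referenced patent RK-610130:
  Base: filing + 24 years → 22 January 2002.
Terminal disclaimer: RK-146987 expires on the earlier of 2 March 2004 and 22 January 2002.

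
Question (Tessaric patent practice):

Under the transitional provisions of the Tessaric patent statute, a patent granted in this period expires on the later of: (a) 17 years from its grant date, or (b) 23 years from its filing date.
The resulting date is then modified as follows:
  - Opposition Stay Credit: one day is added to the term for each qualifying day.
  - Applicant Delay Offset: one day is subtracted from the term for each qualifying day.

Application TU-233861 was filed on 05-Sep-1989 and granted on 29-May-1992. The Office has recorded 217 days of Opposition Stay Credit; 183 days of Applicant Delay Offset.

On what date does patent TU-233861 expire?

(a) grant + 17 years → 29 May 2009.
(b) filing + 23 years → 5 September 2012.
Later of the two: 5 September 2012.
Opposition Stay Credit: +217 days → 10 April 2013.
Applicant Delay Offset: −183 days → 9 October 2012.

October 9, 2012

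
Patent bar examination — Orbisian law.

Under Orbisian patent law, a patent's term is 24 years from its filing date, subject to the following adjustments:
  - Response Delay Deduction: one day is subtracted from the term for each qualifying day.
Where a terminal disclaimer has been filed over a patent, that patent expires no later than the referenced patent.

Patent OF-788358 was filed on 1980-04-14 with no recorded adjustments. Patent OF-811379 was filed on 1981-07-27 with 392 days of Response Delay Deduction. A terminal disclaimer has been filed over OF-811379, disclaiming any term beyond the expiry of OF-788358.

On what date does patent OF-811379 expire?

April 14, 2004

Natural term of OF-811379:
  Base: filing + 24 years → 27 July 2005.
  Response Delay Deduction: −392 days → 30 June 2004.
Expiry of referenced patent OF-788358:
  Base: filing + 24 years → 14 April 2004.
Terminal disclaimer: OF-811379 expires on the earlier of 30 June 2004 and 14 April 2004.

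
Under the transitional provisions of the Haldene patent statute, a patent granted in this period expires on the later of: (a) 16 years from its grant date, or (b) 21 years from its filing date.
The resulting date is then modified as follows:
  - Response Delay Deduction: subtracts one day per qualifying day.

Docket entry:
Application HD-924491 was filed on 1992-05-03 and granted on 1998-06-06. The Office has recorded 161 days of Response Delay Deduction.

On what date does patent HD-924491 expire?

2013-12-27

(a) grant + 16 years → 6 June 2014.
(b) filing + 21 years → 3 May 2013.
Later of the two: 6 June 2014.
Response Delay Deduction: −161 days → 27 December 2013.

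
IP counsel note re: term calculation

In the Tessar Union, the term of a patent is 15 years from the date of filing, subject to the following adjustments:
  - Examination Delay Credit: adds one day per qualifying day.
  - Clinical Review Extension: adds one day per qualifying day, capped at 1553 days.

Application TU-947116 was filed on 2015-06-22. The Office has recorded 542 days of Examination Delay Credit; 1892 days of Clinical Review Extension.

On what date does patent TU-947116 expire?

March 17, 2036

Base term: filing date + 15 years → 22 June 2030.
Examination Delay Credit: +542 days → 16 December 2031.
Clinical Review Extension: 1892 days claimed exceeds the 1553-day cap, so +1553 days → 17 March 2036.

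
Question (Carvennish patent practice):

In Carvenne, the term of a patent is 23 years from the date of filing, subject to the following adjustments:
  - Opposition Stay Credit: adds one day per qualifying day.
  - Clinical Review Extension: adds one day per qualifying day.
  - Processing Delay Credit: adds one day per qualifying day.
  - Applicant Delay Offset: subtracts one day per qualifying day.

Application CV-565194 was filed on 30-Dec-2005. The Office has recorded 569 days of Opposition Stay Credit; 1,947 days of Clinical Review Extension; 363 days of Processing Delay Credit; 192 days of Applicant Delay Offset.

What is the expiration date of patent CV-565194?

Base term: filing date + 23 years → 30 December 2028.
Opposition Stay Credit: +569 days → 22 July 2030.
Clinical Review Extension: +1947 days → 20 November 2035.
Processing Delay Credit: +363 days → 17 November 2036.
Applicant Delay Offset: −192 days → 9 May 2036.

May 9, 2036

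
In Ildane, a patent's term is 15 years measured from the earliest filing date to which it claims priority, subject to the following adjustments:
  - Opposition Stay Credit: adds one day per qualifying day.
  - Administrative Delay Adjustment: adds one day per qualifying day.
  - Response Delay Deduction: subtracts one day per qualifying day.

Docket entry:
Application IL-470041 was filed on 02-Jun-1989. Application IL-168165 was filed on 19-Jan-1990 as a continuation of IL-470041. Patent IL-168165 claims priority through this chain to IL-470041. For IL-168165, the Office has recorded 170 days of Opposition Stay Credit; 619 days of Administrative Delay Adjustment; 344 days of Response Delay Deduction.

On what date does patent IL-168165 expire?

Earliest priority filing: 2 June 1989.
Base term: 2 June 1989 + 15 years → 2 June 2004.
Opposition Stay Credit: +170 days → 19 November 2004.
Administrative Delay Adjustment: +619 days → 31 July 2006.
Response Delay Deduction: −344 days → 21 August 2005.

August 21, 2005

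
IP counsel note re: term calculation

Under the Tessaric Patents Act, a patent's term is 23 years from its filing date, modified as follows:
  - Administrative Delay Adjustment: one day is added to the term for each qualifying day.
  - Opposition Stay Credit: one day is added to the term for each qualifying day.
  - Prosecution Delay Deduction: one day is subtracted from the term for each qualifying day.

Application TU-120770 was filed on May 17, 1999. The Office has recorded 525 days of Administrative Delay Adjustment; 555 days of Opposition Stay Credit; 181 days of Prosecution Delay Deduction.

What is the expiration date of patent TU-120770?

November 1, 2024

Base term: filing date + 23 years → 17 May 2022.
Administrative Delay Adjustment: +525 days → 24 October 2023.
Opposition Stay Credit: +555 days → 1 May 2025.
Prosecution Delay Deduction: −181 days → 1 November 2024.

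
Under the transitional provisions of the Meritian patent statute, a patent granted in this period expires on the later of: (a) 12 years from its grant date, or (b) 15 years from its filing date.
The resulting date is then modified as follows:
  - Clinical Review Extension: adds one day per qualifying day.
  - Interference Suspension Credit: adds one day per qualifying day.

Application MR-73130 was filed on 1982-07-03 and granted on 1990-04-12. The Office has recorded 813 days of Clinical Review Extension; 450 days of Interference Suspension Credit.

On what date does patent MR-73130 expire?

2005-09-26

(a) grant + 12 years → 12 April 2002.
(b) filing + 15 years → 3 July 1997.
Later of the two: 12 April 2002.
Clinical Review Extension: +813 days → 3 July 2004.
Interference Suspension Credit: +450 days → 26 September 2005.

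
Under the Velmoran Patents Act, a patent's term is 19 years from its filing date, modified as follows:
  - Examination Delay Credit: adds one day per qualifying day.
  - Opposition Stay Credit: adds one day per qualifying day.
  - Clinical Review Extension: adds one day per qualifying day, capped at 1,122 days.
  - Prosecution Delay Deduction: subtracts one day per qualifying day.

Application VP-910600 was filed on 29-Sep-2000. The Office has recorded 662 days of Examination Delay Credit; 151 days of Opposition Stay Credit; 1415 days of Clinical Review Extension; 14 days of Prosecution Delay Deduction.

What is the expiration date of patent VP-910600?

2025-01-01

Base term: filing date + 19 years → 29 September 2019.
Examination Delay Credit: +662 days → 22 July 2021.
Opposition Stay Credit: +151 days → 20 December 2021.
Clinical Review Extension: 1415 days claimed exceeds the 1122-day cap, so +1122 days → 15 January 2025.
Prosecution Delay Deduction: −14 days → 1 January 2025.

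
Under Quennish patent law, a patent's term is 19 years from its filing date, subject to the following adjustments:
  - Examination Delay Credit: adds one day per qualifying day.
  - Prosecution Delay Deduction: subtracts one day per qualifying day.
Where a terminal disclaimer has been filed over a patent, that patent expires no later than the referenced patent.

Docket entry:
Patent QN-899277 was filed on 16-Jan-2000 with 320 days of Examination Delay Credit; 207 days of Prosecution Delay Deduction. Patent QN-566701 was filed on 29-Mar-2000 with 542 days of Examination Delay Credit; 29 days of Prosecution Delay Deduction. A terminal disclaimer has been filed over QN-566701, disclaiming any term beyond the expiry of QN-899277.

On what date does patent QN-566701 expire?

Natural term of QN-566701:
  Base: filing + 19 years → 29 March 2019.
  Examination Delay Credit: +542 days → 21 September 2020.
  Prosecution Delay Deduction: −29 days → 23 August 2020.
Expiry of referenced patent QN-899277:
  Base: filing + 19 years → 16 January 2019.
  Examination Delay Credit: +320 days → 2 December 2019.
  Prosecution Delay Deduction: −207 days → 9 May 2019.
Terminal disclaimer: QN-566701 expires on the earlier of 23 August 2020 and 9 May 2019.

2019-05-09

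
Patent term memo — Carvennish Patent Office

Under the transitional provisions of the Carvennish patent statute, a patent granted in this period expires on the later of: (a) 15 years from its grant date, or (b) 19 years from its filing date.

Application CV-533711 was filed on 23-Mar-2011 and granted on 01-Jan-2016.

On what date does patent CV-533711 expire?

(a) grant + 15 years → 1 January 2031.
(b) filing + 19 years → 23 March 2030.
Later of the two: 1 January 2031.

January 1, 2031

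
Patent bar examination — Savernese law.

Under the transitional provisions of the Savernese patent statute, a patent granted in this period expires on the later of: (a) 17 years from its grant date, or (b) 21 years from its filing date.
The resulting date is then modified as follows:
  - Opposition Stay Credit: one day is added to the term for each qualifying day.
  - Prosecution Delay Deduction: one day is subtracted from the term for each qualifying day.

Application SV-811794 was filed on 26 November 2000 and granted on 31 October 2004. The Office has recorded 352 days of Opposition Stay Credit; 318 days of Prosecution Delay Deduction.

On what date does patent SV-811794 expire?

(a) grant + 17 years → 31 October 2021.
(b) filing + 21 years → 26 November 2021.
Later of the two: 26 November 2021.
Opposition Stay Credit: +352 days → 13 November 2022.
Prosecution Delay Deduction: −318 days → 30 December 2021.

2021-12-30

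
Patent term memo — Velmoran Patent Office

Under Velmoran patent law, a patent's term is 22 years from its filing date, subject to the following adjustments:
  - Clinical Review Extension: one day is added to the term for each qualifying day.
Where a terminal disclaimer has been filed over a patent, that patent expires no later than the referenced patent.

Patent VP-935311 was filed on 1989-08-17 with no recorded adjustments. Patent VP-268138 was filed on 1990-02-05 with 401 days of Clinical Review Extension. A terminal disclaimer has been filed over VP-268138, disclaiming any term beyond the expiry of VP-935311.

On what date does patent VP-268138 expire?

Natural term of VP-268138:
  Base: filing + 22 years → 5 February 2012.
  Clinical Review Extension: +401 days → 12 March 2013.
Expiry of referenced patent VP-935311:
  Base: filing + 22 years → 17 August 2011.
Terminal disclaimer: VP-268138 expires on the earlier of 12 March 2013 and 17 August 2011.

2011-08-17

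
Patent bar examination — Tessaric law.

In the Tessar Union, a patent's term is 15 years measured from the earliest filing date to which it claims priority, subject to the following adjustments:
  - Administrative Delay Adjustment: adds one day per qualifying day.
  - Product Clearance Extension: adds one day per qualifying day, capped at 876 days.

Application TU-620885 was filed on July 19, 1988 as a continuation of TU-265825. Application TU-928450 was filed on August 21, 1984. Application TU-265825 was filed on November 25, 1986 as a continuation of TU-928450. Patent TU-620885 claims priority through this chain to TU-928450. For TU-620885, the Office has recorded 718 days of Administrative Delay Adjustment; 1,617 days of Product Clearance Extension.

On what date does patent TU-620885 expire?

2004-01-01

Earliest priority filing: 21 August 1984.
Base term: 21 August 1984 + 15 years → 21 August 1999.
Administrative Delay Adjustment: +718 days → 8 August 2001.
Product Clearance Extension: 1617 days claimed exceeds the 876-day cap, so +876 days → 1 January 2004.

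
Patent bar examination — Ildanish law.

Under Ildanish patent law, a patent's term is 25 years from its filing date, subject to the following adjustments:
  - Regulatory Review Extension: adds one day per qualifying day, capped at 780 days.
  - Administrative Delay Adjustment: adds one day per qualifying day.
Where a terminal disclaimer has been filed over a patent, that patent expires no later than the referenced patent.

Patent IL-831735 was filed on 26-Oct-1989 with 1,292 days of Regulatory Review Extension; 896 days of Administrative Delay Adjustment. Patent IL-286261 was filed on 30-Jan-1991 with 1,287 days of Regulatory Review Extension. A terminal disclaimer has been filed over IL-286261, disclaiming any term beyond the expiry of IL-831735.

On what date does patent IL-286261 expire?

2018-03-20

Natural term of IL-286261:
  Base: filing + 25 years → 30 January 2016.
  Regulatory Review Extension: 1287 days claimed exceeds the 780-day cap, so +780 days → 20 March 2018.
Expiry of referenced patent IL-831735:
  Base: filing + 25 years → 26 October 2014.
  Regulatory Review Extension: 1292 days claimed exceeds the 780-day cap, so +780 days → 14 December 2016.
  Administrative Delay Adjustment: +896 days → 29 May 2019.
Terminal disclaimer: IL-286261 expires on the earlier of 20 March 2018 and 29 May 2019.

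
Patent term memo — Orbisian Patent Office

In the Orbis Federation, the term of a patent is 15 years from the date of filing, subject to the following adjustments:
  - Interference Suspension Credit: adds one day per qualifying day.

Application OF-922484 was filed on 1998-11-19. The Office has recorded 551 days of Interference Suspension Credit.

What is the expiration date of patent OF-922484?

May 24, 2015

Base term: filing date + 15 years → 19 November 2013.
Interference Suspension Credit: +551 days → 24 May 2015.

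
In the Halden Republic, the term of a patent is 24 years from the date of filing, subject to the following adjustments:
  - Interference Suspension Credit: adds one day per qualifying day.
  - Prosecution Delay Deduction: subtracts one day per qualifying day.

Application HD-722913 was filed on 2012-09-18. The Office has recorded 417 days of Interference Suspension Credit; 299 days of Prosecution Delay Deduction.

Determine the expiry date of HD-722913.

2037-01-14

Base term: filing date + 24 years → 18 September 2036.
Interference Suspension Credit: +417 days → 9 November 2037.
Prosecution Delay Deduction: −299 days → 14 January 2037.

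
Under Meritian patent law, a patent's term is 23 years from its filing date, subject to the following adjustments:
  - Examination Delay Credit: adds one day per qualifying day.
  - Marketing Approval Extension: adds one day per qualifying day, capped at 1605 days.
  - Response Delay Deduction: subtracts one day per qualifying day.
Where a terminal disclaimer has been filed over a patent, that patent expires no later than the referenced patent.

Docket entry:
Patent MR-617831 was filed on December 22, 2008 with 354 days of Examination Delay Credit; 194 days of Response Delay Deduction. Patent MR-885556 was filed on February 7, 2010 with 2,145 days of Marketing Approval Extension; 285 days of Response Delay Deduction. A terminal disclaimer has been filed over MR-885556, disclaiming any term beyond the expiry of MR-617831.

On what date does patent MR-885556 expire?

Natural term of MR-885556:
  Base: filing + 23 years → 7 February 2033.
  Marketing Approval Extension: 2145 days claimed exceeds the 1605-day cap, so +1605 days → 1 July 2037.
  Response Delay Deduction: −285 days → 19 September 2036.
Expiry of referenced patent MR-617831:
  Base: filing + 23 years → 22 December 2031.
  Examination Delay Credit: +354 days → 10 December 2032.
  Response Delay Deduction: −194 days → 30 May 2032.
Terminal disclaimer: MR-885556 expires on the earlier of 19 September 2036 and 30 May 2032.

May 30, 2032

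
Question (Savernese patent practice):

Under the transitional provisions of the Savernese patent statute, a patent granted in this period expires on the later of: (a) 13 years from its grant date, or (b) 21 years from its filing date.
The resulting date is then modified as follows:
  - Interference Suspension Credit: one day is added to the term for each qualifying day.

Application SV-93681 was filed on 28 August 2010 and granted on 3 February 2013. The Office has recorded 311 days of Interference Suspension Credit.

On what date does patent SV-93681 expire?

2032-07-04

(a) grant + 13 years → 3 February 2026.
(b) filing + 21 years → 28 August 2031.
Later of the two: 28 August 2031.
Interference Suspension Credit: +311 days → 4 July 2032.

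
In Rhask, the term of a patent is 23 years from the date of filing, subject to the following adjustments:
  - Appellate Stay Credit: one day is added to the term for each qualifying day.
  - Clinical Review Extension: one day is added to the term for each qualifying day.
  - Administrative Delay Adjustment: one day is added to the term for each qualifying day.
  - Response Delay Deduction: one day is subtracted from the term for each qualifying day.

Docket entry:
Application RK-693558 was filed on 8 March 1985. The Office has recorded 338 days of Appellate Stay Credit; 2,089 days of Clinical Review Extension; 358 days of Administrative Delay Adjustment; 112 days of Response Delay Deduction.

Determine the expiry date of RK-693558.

2015-07-03

Base term: filing date + 23 years → 8 March 2008.
Appellate Stay Credit: +338 days → 9 February 2009.
Clinical Review Extension: +2089 days → 30 October 2014.
Administrative Delay Adjustment: +358 days → 23 October 2015.
Response Delay Deduction: −112 days → 3 July 2015.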